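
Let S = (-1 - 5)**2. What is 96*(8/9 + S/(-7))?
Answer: -8576/21 ≈ -408.38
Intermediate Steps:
S = 36 (S = (-6)**2 = 36)
96*(8/9 + S/(-7)) = 96*(8/9 + 36/(-7)) = 96*(8*(1/9) + 36*(-1/7)) = 96*(8/9 - 36/7) = 96*(-268/63) = -8576/21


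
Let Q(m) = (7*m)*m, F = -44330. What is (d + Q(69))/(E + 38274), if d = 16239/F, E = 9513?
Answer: 492456557/706132570 ≈ 0.69740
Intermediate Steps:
Q(m) = 7*m²
d = -16239/44330 (d = 16239/(-44330) = 16239*(-1/44330) = -16239/44330 ≈ -0.36632)
(d + Q(69))/(E + 38274) = (-16239/44330 + 7*69²)/(9513 + 38274) = (-16239/44330 + 7*4761)/47787 = (-16239/44330 + 33327)*(1/47787) = (1477369671/44330)*(1/47787) = 492456557/706132570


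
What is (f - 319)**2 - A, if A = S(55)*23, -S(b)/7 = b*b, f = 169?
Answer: 509525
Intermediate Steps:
S(b) = -7*b**2 (S(b) = -7*b*b = -7*b**2)
A = -487025 (A = -7*55**2*23 = -7*3025*23 = -21175*23 = -487025)
(f - 319)**2 - A = (169 - 319)**2 - 1*(-487025) = (-150)**2 + 487025 = 22500 + 487025 = 509525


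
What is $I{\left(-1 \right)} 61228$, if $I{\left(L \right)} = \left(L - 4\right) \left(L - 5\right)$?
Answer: $1836840$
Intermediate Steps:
$I{\left(L \right)} = \left(-5 + L\right) \left(-4 + L\right)$ ($I{\left(L \right)} = \left(-4 + L\right) \left(L - 5\right) = \left(-4 + L\right) \left(-5 + L\right) = \left(-5 + L\right) \left(-4 + L\right)$)
$I{\left(-1 \right)} 61228 = \left(20 + \left(-1\right)^{2} - -9\right) 61228 = \left(20 + 1 + 9\right) 61228 = 30 \cdot 61228 = 1836840$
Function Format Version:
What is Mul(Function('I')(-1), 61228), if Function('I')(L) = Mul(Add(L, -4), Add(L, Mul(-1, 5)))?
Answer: 1836840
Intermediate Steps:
Function('I')(L) = Mul(Add(-5, L), Add(-4, L)) (Function('I')(L) = Mul(Add(-4, L), Add(L, -5)) = Mul(Add(-4, L), Add(-5, L)) = Mul(Add(-5, L), Add(-4, L)))
Mul(Function('I')(-1), 61228) = Mul(Add(20, Pow(-1, 2), Mul(-9, -1)), 61228) = Mul(Add(20, 1, 9), 61228) = Mul(30, 61228) = 1836840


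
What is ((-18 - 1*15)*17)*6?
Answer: -3366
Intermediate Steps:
((-18 - 1*15)*17)*6 = ((-18 - 15)*17)*6 = -33*17*6 = -561*6 = -3366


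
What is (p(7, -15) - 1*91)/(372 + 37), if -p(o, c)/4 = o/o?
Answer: -95/409 ≈ -0.23227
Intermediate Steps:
p(o, c) = -4 (p(o, c) = -4*o/o = -4*1 = -4)
(p(7, -15) - 1*91)/(372 + 37) = (-4 - 1*91)/(372 + 37) = (-4 - 91)/409 = -95*1/409 = -95/409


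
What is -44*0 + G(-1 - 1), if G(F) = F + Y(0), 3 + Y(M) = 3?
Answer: -2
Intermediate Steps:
Y(M) = 0 (Y(M) = -3 + 3 = 0)
G(F) = F (G(F) = F + 0 = F)
-44*0 + G(-1 - 1) = -44*0 + (-1 - 1) = 0 - 2 = -2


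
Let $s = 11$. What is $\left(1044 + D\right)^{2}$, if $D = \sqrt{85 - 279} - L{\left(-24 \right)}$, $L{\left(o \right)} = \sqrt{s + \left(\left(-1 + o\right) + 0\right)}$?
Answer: $\left(1044 + i \sqrt{194} - i \sqrt{14}\right)^{2} \approx 1.0898 \cdot 10^{6} + 2.127 \cdot 10^{4} i$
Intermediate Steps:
$L{\left(o \right)} = \sqrt{10 + o}$ ($L{\left(o \right)} = \sqrt{11 + \left(\left(-1 + o\right) + 0\right)} = \sqrt{11 + \left(-1 + o\right)} = \sqrt{10 + o}$)
$D = i \sqrt{194} - i \sqrt{14}$ ($D = \sqrt{85 - 279} - \sqrt{10 - 24} = \sqrt{-194} - \sqrt{-14} = i \sqrt{194} - i \sqrt{14} \approx 10.187 i$)
$\left(1044 + D\right)^{2} = \left(1044 + i \left(\sqrt{194} - \sqrt{14}\right)\right)^{2}$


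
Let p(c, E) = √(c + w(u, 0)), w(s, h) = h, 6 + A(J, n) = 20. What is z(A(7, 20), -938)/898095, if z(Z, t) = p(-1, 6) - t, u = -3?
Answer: 938/898095 + I/898095 ≈ 0.0010444 + 1.1135e-6*I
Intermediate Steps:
A(J, n) = 14 (A(J, n) = -6 + 20 = 14)
p(c, E) = √c (p(c, E) = √(c + 0) = √c)
z(Z, t) = I - t (z(Z, t) = √(-1) - t = I - t)
z(A(7, 20), -938)/898095 = (I - 1*(-938))/898095 = (I + 938)*(1/898095) = (938 + I)*(1/898095) = 938/898095 + I/898095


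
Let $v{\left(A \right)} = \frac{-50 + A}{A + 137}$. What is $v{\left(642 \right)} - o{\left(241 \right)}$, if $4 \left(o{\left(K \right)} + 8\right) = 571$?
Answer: $- \frac{417513}{3116} \approx -133.99$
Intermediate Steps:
$o{\left(K \right)} = \frac{539}{4}$ ($o{\left(K \right)} = -8 + \frac{1}{4} \cdot 571 = -8 + \frac{571}{4} = \frac{539}{4}$)
$v{\left(A \right)} = \frac{-50 + A}{137 + A}$
$v{\left(642 \right)} - o{\left(241 \right)} = \frac{-50 + 642}{137 + 642} - \frac{539}{4} = \frac{1}{779} \cdot 592 - \frac{539}{4} = \frac{592}{779} - \frac{539}{4} = - \frac{417513}{3116}$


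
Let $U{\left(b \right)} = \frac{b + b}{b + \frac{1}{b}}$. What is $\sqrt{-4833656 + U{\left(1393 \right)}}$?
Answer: $\frac{i \sqrt{4689731952151}}{985} \approx 2198.6 i$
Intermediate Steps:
$U{\left(b \right)} = \frac{2 b}{b + \frac{1}{b}}$
$\sqrt{-4833656 + U{\left(1393 \right)}} = \sqrt{-4833656 + \frac{2 \cdot 1393^{2}}{1 + 1393^{2}}} = \sqrt{-4833656 + 2 \cdot 1940449 \frac{1}{1 + 1940449}} = \sqrt{-4833656 + 2 \cdot 1940449 \cdot \frac{1}{1940450}} = \sqrt{-4833656 + \frac{1940449}{970225}} = \sqrt{- \frac{4689731952151}{970225}} = \frac{i \sqrt{4689731952151}}{985}$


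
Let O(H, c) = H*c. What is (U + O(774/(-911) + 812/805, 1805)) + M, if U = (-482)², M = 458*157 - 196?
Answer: 6376440828/20953 ≈ 3.0432e+5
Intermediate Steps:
M = 71710 (M = 71906 - 196 = 71710)
U = 232324
(U + O(774/(-911) + 812/805, 1805)) + M = (232324 + (774/(-911) + 812/805)*1805) + 71710 = (232324 + (774*(-1/911) + 812*(1/805))*1805) + 71710 = (232324 + (-774/911 + 116/115)*1805) + 71710 = (232324 + (16666/104765)*1805) + 71710 = (232324 + 6016426/20953) + 71710 = 4873901198/20953 + 71710 = 6376440828/20953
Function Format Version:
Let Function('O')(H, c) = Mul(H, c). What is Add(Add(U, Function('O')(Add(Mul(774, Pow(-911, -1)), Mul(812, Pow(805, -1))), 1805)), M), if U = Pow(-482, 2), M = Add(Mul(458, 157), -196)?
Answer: Rational(6376440828, 20953) ≈ 3.0432e+5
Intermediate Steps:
M = 71710 (M = Add(71906, -196) = 71710)
U = 232324
Add(Add(U, Function('O')(Add(Mul(774, Pow(-911, -1)), Mul(812, Pow(805, -1))), 1805)), M) = Add(Add(232324, Mul(Add(Mul(774, Pow(-911, -1)), Mul(812, Pow(805, -1))), 1805)), 71710) = Add(Add(232324, Mul(Add(Mul(774, Rational(-1, 911)), Mul(812, Rational(1, 805))), 1805)), 71710) = Add(Add(232324, Mul(Add(Rational(-774, 911), Rational(116, 115)), 1805)), 71710) = Add(Add(232324, Mul(Rational(16666, 104765), 1805)), 71710) = Add(Add(232324, Rational(6016426, 20953)), 71710) = Add(Rational(4873901198, 20953), 71710) = Rational(6376440828, 20953)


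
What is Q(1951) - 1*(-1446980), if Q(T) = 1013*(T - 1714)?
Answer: 1687061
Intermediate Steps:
Q(T) = -1736282 + 1013*T (Q(T) = 1013*(-1714 + T) = -1736282 + 1013*T)
Q(1951) - 1*(-1446980) = (-1736282 + 1013*1951) - 1*(-1446980) = (-1736282 + 1976363) + 1446980 = 240081 + 1446980 = 1687061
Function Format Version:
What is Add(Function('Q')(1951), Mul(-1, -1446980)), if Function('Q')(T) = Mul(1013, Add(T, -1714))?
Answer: 1687061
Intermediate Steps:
Function('Q')(T) = Add(-1736282, Mul(1013, T)) (Function('Q')(T) = Mul(1013, Add(-1714, T)) = Add(-1736282, Mul(1013, T)))
Add(Function('Q')(1951), Mul(-1, -1446980)) = Add(Add(-1736282, Mul(1013, 1951)), Mul(-1, -1446980)) = Add(Add(-1736282, 1976363), 1446980) = Add(240081, 1446980) = 1687061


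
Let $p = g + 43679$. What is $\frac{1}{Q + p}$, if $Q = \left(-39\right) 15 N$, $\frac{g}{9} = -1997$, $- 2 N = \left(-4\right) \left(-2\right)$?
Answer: $\frac{1}{28046} \approx 3.5656 \cdot 10^{-5}$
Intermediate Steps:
$N = -4$ ($N = - \frac{\left(-4\right) \left(-2\right)}{2} = \left(- \frac{1}{2}\right) 8 = -4$)
$g = -17973$ ($g = 9 \left(-1997\right) = -17973$)
$Q = 2340$ ($Q = \left(-39\right) 15 \left(-4\right) = \left(-585\right) \left(-4\right) = 2340$)
$p = 25706$ ($p = -17973 + 43679 = 25706$)
$\frac{1}{Q + p} = \frac{1}{2340 + 25706} = \frac{1}{28046}$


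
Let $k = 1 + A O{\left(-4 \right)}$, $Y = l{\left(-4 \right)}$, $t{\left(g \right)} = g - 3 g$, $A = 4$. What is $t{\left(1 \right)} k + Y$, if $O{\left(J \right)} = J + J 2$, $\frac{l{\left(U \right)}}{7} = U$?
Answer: $66$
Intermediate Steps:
$l{\left(U \right)} = 7 U$
$t{\left(g \right)} = - 2 g$
$Y = -28$ ($Y = 7 \left(-4\right) = -28$)
$O{\left(J \right)} = 3 J$ ($O{\left(J \right)} = J + 2 J = 3 J$)
$k = -47$ ($k = 1 + 4 \cdot 3 \left(-4\right) = 1 + 4 \left(-12\right) = 1 - 48 = -47$)
$t{\left(1 \right)} k + Y = \left(-2\right) 1 \left(-47\right) - 28 = \left(-2\right) \left(-47\right) - 28 = 94 - 28 = 66$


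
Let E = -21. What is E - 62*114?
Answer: -7089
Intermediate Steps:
E - 62*114 = -21 - 62*114 = -21 - 7068 = -7089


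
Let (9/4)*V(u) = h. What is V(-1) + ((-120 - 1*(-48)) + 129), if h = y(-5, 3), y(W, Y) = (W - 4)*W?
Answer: 77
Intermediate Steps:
y(W, Y) = W*(-4 + W) (y(W, Y) = (-4 + W)*W = W*(-4 + W))
h = 45 (h = -5*(-4 - 5) = -5*(-9) = 45)
V(u) = 20 (V(u) = (4/9)*45 = 20)
V(-1) + ((-120 - 1*(-48)) + 129) = 20 + ((-120 - 1*(-48)) + 129) = 20 + ((-120 + 48) + 129) = 20 + (-72 + 129) = 20 + 57 = 77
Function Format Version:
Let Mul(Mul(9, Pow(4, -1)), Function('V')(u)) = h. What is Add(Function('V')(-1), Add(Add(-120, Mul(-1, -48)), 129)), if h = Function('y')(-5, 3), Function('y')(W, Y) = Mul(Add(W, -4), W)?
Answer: 77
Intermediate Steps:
Function('y')(W, Y) = Mul(W, Add(-4, W)) (Function('y')(W, Y) = Mul(Add(-4, W), W) = Mul(W, Add(-4, W)))
h = 45 (h = Mul(-5, Add(-4, -5)) = Mul(-5, -9) = 45)
Function('V')(u) = 20 (Function('V')(u) = Mul(Rational(4, 9), 45) = 20)
Add(Function('V')(-1), Add(Add(-120, Mul(-1, -48)), 129)) = Add(20, Add(Add(-120, Mul(-1, -48)), 129)) = Add(20, Add(Add(-120, 48), 129)) = Add(20, Add(-72, 129)) = Add(20, 57) = 77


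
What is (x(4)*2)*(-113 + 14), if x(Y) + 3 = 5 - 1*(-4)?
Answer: -1188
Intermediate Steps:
x(Y) = 6 (x(Y) = -3 + (5 - 1*(-4)) = -3 + (5 + 4) = -3 + 9 = 6)
(x(4)*2)*(-113 + 14) = (6*2)*(-113 + 14) = 12*(-99) = -1188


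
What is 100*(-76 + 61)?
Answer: -1500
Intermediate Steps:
100*(-76 + 61) = 100*(-15) = -1500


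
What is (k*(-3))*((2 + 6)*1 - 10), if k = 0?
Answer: 0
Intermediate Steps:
(k*(-3))*((2 + 6)*1 - 10) = (0*(-3))*((2 + 6)*1 - 10) = 0*(8*1 - 10) = 0*(8 - 10) = 0*(-2) = 0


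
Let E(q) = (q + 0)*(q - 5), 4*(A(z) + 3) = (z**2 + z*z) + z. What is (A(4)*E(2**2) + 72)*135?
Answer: 6480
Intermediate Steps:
A(z) = -3 + z**2/2 + z/4 (A(z) = -3 + ((z**2 + z*z) + z)/4 = -3 + ((z**2 + z**2) + z)/4 = -3 + (2*z**2 + z)/4 = -3 + (z + 2*z**2)/4 = -3 + (z**2/2 + z/4) = -3 + z**2/2 + z/4)
E(q) = q*(-5 + q)
(A(4)*E(2**2) + 72)*135 = ((-3 + (1/2)*4**2 + (1/4)*4)*(2**2*(-5 + 2**2)) + 72)*135 = ((-3 + (1/2)*16 + 1)*(4*(-5 + 4)) + 72)*135 = ((-3 + 8 + 1)*(4*(-1)) + 72)*135 = (6*(-4) + 72)*135 = (-24 + 72)*135 = 48*135 = 6480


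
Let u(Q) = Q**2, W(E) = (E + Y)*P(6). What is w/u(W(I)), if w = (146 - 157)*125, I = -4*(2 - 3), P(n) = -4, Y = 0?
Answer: -1375/256 ≈ -5.3711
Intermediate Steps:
I = 4 (I = -4*(-1) = 4)
w = -1375 (w = -11*125 = -1375)
W(E) = -4*E (W(E) = (E + 0)*(-4) = E*(-4) = -4*E)
w/u(W(I)) = -1375/((-4*4)**2) = -1375/((-16)**2) = -1375/256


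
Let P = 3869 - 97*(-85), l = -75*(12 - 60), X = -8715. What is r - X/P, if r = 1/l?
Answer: 1743673/2422800 ≈ 0.71969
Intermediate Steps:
l = 3600 (l = -75*(-48) = 3600)
P = 12114 (P = 3869 + 8245 = 12114)
r = 1/3600 ≈ 0.00027778
r - X/P = 1/3600 - (-8715)/12114 = 1/3600 - 1*(-2905/4038) = 1/3600 + 2905/4038 = 1743673/2422800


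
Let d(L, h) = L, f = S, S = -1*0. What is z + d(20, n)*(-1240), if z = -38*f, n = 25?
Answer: -24800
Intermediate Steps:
S = 0
f = 0
z = 0 (z = -38*0 = 0)
z + d(20, n)*(-1240) = 0 + 20*(-1240) = 0 - 24800 = -24800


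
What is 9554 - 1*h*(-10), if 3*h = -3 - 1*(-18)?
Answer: 9604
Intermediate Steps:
h = 5 (h = (-3 - 1*(-18))/3 = (-3 + 18)/3 = (1/3)*15 = 5)
9554 - 1*h*(-10) = 9554 - 1*5*(-10) = 9554 - 5*(-10) = 9554 - 1*(-50) = 9554 + 50 = 9604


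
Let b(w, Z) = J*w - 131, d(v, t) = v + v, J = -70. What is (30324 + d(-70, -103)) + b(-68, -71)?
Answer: 34813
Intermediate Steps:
d(v, t) = 2*v
b(w, Z) = -131 - 70*w (b(w, Z) = -70*w - 131 = -131 - 70*w)
(30324 + d(-70, -103)) + b(-68, -71) = (30324 + 2*(-70)) + (-131 - 70*(-68)) = (30324 - 140) + (-131 + 4760) = 30184 + 4629 = 34813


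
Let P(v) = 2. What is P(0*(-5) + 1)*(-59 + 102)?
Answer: 86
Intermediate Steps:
P(0*(-5) + 1)*(-59 + 102) = 2*(-59 + 102) = 2*43 = 86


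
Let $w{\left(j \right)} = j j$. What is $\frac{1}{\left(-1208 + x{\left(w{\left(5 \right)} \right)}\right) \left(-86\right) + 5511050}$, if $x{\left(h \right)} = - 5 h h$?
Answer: $\frac{1}{5883688} \approx 1.6996 \cdot 10^{-7}$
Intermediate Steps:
$w{\left(j \right)} = j^{2}$
$x{\left(h \right)} = - 5 h^{2}$
$\frac{1}{\left(-1208 + x{\left(w{\left(5 \right)} \right)}\right) \left(-86\right) + 5511050} = \frac{1}{\left(-1208 - 5 \left(5^{2}\right)^{2}\right) \left(-86\right) + 5511050} = \frac{1}{\left(-1208 - 5 \cdot 25^{2}\right) \left(-86\right) + 5511050} = \frac{1}{\left(-1208 - 3125\right) \left(-86\right) + 5511050} = \frac{1}{\left(-4333\right) \left(-86\right) + 5511050} = \frac{1}{372638 + 5511050} = \frac{1}{5883688}$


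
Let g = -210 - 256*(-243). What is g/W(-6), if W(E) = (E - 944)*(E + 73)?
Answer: -30999/31825 ≈ -0.97405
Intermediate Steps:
W(E) = (-944 + E)*(73 + E)
g = 61998 (g = -210 + 62208 = 61998)
g/W(-6) = 61998/(-68912 + (-6)**2 - 871*(-6)) = 61998/(-68912 + 36 + 5226) = 61998/(-63650) = 61998*(-1/63650) = -30999/31825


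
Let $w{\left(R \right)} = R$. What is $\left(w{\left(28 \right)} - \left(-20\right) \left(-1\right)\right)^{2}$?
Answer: $64$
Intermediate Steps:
$\left(w{\left(28 \right)} - \left(-20\right) \left(-1\right)\right)^{2} = \left(28 - \left(-20\right) \left(-1\right)\right)^{2} = \left(28 - 20\right)^{2} = 8^{2} = 64$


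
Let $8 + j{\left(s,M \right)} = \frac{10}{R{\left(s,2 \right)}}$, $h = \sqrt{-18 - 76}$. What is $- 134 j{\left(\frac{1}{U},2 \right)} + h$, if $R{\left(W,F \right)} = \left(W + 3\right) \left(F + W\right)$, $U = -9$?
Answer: $\frac{182642}{221} + i \sqrt{94} \approx 826.43 + 9.6954 i$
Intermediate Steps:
$R{\left(W,F \right)} = \left(3 + W\right) \left(F + W\right)$
$h = i \sqrt{94}$ ($h = \sqrt{-94} = i \sqrt{94} \approx 9.6954 i$)
$j{\left(s,M \right)} = -8 + \frac{10}{6 + s^{2} + 5 s}$ ($j{\left(s,M \right)} = -8 + \frac{10}{s^{2} + 3 \cdot 2 + 3 s + 2 s} = -8 + \frac{10}{s^{2} + 6 + 3 s + 2 s} = -8 + \frac{10}{6 + s^{2} + 5 s}$)
$- 134 j{\left(\frac{1}{U},2 \right)} + h = - 134 \left(-8 + \frac{10}{6 + \left(\frac{1}{-9}\right)^{2} + \frac{5}{-9}}\right) + i \sqrt{94} = - 134 \left(-8 + \frac{10}{6 + \left(- \frac{1}{9}\right)^{2} + 5 \left(- \frac{1}{9}\right)}\right) + i \sqrt{94} = - 134 \left(-8 + \frac{10}{6 + \frac{1}{81} - \frac{5}{9}}\right) + i \sqrt{94} = - 134 \left(-8 + \frac{10}{\frac{442}{81}}\right) + i \sqrt{94} = - 134 \left(-8 + 10 \cdot \frac{81}{442}\right) + i \sqrt{94} = - 134 \left(-8 + \frac{405}{221}\right) + i \sqrt{94} = \left(-134\right) \left(- \frac{1363}{221}\right) + i \sqrt{94} = \frac{182642}{221} + i \sqrt{94}$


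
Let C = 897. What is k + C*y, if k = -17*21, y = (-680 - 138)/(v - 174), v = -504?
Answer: 81950/113 ≈ 725.22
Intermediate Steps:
y = 409/339 (y = (-680 - 138)/(-504 - 174) = -818/(-678) = -818*(-1/678) = 409/339 ≈ 1.2065)
k = -357
k + C*y = -357 + 897*(409/339) = -357 + 122291/113 = 81950/113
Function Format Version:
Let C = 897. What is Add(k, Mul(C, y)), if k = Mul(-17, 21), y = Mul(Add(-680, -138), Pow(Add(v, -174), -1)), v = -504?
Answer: Rational(81950, 113) ≈ 725.22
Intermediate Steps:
y = Rational(409, 339) (y = Mul(Add(-680, -138), Pow(Add(-504, -174), -1)) = Mul(-818, Pow(-678, -1)) = Mul(-818, Rational(-1, 678)) = Rational(409, 339) ≈ 1.2065)
k = -357
Add(k, Mul(C, y)) = Add(-357, Mul(897, Rational(409, 339))) = Add(-357, Rational(122291, 113)) = Rational(81950, 113)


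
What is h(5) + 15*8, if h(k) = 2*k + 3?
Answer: 133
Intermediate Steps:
h(k) = 3 + 2*k
h(5) + 15*8 = (3 + 2*5) + 15*8 = (3 + 10) + 120 = 13 + 120 = 133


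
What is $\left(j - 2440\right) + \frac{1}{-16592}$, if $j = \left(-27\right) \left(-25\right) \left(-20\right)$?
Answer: $- \frac{264476481}{16592} \approx -15940.0$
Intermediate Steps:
$j = -13500$ ($j = 675 \left(-20\right) = -13500$)
$\left(j - 2440\right) + \frac{1}{-16592} = \left(-13500 - 2440\right) + \frac{1}{-16592} = -15940 - \frac{1}{16592} = - \frac{264476481}{16592}$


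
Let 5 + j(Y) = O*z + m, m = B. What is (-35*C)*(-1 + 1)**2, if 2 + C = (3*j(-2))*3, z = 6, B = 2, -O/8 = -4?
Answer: 0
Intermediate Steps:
O = 32 (O = -8*(-4) = 32)
m = 2
j(Y) = 189 (j(Y) = -5 + (32*6 + 2) = -5 + (192 + 2) = -5 + 194 = 189)
C = 1699 (C = -2 + (3*189)*3 = -2 + 567*3 = -2 + 1701 = 1699)
(-35*C)*(-1 + 1)**2 = (-35*1699)*(-1 + 1)**2 = -59465*0**2 = -59465*0 = 0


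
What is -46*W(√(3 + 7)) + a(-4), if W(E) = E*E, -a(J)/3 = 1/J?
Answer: -1837/4 ≈ -459.25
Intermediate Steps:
a(J) = -3/J
W(E) = E²
-46*W(√(3 + 7)) + a(-4) = -46*(√(3 + 7))² - 3/(-4) = -46*(√10)² - 3*(-¼) = -46*10 + ¾ = -460 + ¾ = -1837/4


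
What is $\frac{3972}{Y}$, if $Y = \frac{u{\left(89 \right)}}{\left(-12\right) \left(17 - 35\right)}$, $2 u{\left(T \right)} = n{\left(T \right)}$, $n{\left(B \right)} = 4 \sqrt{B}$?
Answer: $\frac{428976 \sqrt{89}}{89} \approx 45471.0$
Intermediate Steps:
$u{\left(T \right)} = 2 \sqrt{T}$ ($u{\left(T \right)} = \frac{4 \sqrt{T}}{2} = 2 \sqrt{T}$)
$Y = \frac{\sqrt{89}}{108}$ ($Y = \frac{2 \sqrt{89}}{\left(-12\right) \left(17 - 35\right)} = \frac{2 \sqrt{89}}{\left(-12\right) \left(-18\right)} = \frac{2 \sqrt{89}}{216} = 2 \sqrt{89} \cdot \frac{1}{216} = \frac{\sqrt{89}}{108} \approx 0.087352$)
$\frac{3972}{Y} = \frac{3972}{\frac{1}{108} \sqrt{89}} = 3972 \frac{108 \sqrt{89}}{89} = \frac{428976 \sqrt{89}}{89}$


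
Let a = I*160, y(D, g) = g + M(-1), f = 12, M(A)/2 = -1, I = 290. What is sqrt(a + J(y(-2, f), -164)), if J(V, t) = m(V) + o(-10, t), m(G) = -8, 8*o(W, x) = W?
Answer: 7*sqrt(3787)/2 ≈ 215.39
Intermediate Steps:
o(W, x) = W/8
M(A) = -2 (M(A) = 2*(-1) = -2)
y(D, g) = -2 + g (y(D, g) = g - 2 = -2 + g)
a = 46400 (a = 290*160 = 46400)
J(V, t) = -37/4 (J(V, t) = -8 + (1/8)*(-10) = -8 - 5/4 = -37/4)
sqrt(a + J(y(-2, f), -164)) = sqrt(46400 - 37/4) = sqrt(185563/4) = 7*sqrt(3787)/2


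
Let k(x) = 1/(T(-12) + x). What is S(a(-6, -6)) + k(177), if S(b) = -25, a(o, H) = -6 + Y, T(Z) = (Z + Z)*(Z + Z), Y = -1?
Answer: -18824/753 ≈ -24.999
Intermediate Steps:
T(Z) = 4*Z**2 (T(Z) = (2*Z)*(2*Z) = 4*Z**2)
a(o, H) = -7 (a(o, H) = -6 - 1 = -7)
k(x) = 1/(576 + x) (k(x) = 1/(4*(-12)**2 + x) = 1/(4*144 + x) = 1/(576 + x))
S(a(-6, -6)) + k(177) = -25 + 1/(576 + 177) = -25 + 1/753 = -18824/753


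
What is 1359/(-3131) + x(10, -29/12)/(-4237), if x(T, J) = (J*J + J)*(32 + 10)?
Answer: -148999073/318385128 ≈ -0.46798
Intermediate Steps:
x(T, J) = 42*J + 42*J² (x(T, J) = (J² + J)*42 = (J + J²)*42 = 42*J + 42*J²)
1359/(-3131) + x(10, -29/12)/(-4237) = 1359/(-3131) + (42*(-29/12)*(1 - 29/12))/(-4237) = 1359*(-1/3131) + (42*(-29*1/12)*(1 - 29*1/12))*(-1/4237) = -1359/3131 + (42*(-29/12)*(1 - 29/12))*(-1/4237) = -1359/3131 + (42*(-29/12)*(-17/12))*(-1/4237) = -1359/3131 + (3451/24)*(-1/4237) = -1359/3131 - 3451/101688 = -148999073/318385128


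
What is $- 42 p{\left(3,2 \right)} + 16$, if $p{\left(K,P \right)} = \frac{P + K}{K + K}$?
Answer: $-19$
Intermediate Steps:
$p{\left(K,P \right)} = \frac{K + P}{2 K}$
$- 42 p{\left(3,2 \right)} + 16 = - 42 \frac{3 + 2}{2 \cdot 3} + 16 = - 42 \cdot \frac{1}{2} \cdot \frac{1}{3} \cdot 5 + 16 = \left(-42\right) \frac{5}{6} + 16 = -35 + 16 = -19$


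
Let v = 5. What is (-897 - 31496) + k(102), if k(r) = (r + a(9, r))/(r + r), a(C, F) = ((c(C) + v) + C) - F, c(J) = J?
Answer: -6608149/204 ≈ -32393.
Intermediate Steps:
a(C, F) = 5 - F + 2*C (a(C, F) = ((C + 5) + C) - F = ((5 + C) + C) - F = (5 + 2*C) - F = 5 - F + 2*C)
k(r) = 23/(2*r) (k(r) = (r + (5 - r + 2*9))/(r + r) = (r + (5 - r + 18))/((2*r)) = (r + (23 - r))*(1/(2*r)) = 23*(1/(2*r)) = 23/(2*r))
(-897 - 31496) + k(102) = (-897 - 31496) + (23/2)/102 = -32393 + (23/2)*(1/102) = -32393 + 23/204 = -6608149/204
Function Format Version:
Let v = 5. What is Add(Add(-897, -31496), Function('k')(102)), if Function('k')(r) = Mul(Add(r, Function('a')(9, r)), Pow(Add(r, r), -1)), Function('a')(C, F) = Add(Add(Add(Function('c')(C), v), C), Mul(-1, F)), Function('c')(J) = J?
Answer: Rational(-6608149, 204) ≈ -32393.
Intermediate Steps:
Function('a')(C, F) = Add(5, Mul(-1, F), Mul(2, C)) (Function('a')(C, F) = Add(Add(Add(C, 5), C), Mul(-1, F)) = Add(Add(Add(5, C), C), Mul(-1, F)) = Add(Add(5, Mul(2, C)), Mul(-1, F)) = Add(5, Mul(-1, F), Mul(2, C)))
Function('k')(r) = Mul(Rational(23, 2), Pow(r, -1)) (Function('k')(r) = Mul(Add(r, Add(5, Mul(-1, r), Mul(2, 9))), Pow(Add(r, r), -1)) = Mul(Add(r, Add(5, Mul(-1, r), 18)), Pow(Mul(2, r), -1)) = Mul(Add(r, Add(23, Mul(-1, r))), Mul(Rational(1, 2), Pow(r, -1))) = Mul(23, Mul(Rational(1, 2), Pow(r, -1))) = Mul(Rational(23, 2), Pow(r, -1)))
Add(Add(-897, -31496), Function('k')(102)) = Add(Add(-897, -31496), Mul(Rational(23, 2), Pow(102, -1))) = Add(-32393, Mul(Rational(23, 2), Rational(1, 102))) = Add(-32393, Rational(23, 204)) = Rational(-6608149, 204)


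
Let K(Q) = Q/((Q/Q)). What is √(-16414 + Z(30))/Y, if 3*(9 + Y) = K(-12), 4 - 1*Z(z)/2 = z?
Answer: -I*√16466/13 ≈ -9.8708*I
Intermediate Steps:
Z(z) = 8 - 2*z
K(Q) = Q (K(Q) = Q/1 = Q*1 = Q)
Y = -13 (Y = -9 + (⅓)*(-12) = -9 - 4 = -13)
√(-16414 + Z(30))/Y = √(-16414 + (8 - 2*30))/(-13) = √(-16414 + (8 - 60))*(-1/13) = √(-16414 - 52)*(-1/13) = √(-16466)*(-1/13) = (I*√16466)*(-1/13) = -I*√16466/13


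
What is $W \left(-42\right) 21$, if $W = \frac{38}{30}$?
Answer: $- \frac{5586}{5} \approx -1117.2$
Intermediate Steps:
$W = \frac{19}{15}$ ($W = 38 \cdot \frac{1}{30} = \frac{19}{15} \approx 1.2667$)
$W \left(-42\right) 21 = \frac{19}{15} \left(-42\right) 21 = \left(- \frac{266}{5}\right) 21 = - \frac{5586}{5}$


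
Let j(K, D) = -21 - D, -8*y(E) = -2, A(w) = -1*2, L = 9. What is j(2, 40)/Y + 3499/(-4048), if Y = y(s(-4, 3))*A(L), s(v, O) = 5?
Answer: 490357/4048 ≈ 121.14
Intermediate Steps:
A(w) = -2
y(E) = 1/4 (y(E) = -1/8*(-2) = 1/4)
Y = -1/2 (Y = (1/4)*(-2) = -1/2 ≈ -0.50000)
j(2, 40)/Y + 3499/(-4048) = (-21 - 1*40)/(-1/2) + 3499/(-4048) = (-21 - 40)*(-2) + 3499*(-1/4048) = -61*(-2) - 3499/4048 = 122 - 3499/4048 = 490357/4048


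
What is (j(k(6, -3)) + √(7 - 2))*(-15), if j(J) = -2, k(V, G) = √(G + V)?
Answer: 30 - 15*√5 ≈ -3.5410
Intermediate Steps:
(j(k(6, -3)) + √(7 - 2))*(-15) = (-2 + √(7 - 2))*(-15) = (-2 + √5)*(-15) = 30 - 15*√5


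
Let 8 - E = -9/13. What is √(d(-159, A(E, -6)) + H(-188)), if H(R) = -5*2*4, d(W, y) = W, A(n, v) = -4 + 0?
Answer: I*√199 ≈ 14.107*I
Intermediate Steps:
E = 113/13 (E = 8 - (-9)/13 = 8 - 1*(-9/13) = 8 + 9/13 = 113/13 ≈ 8.6923)
A(n, v) = -4
H(R) = -40 (H(R) = -10*4 = -40)
√(d(-159, A(E, -6)) + H(-188)) = √(-159 - 40) = √(-199) = I*√199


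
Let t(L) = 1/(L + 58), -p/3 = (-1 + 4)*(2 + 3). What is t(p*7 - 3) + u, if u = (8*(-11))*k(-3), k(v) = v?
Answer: 68639/260 ≈ 264.00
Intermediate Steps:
p = -45 (p = -3*(-1 + 4)*(2 + 3) = -9*5 = -3*15 = -45)
t(L) = 1/(58 + L)
u = 264 (u = (8*(-11))*(-3) = -88*(-3) = 264)
t(p*7 - 3) + u = 1/(58 + (-45*7 - 3)) + 264 = 1/(58 + (-315 - 3)) + 264 = 1/(58 - 318) + 264 = 1/(-260) + 264 = -1/260 + 264 = 68639/260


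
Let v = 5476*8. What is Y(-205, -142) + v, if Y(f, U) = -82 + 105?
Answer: 43831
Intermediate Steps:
Y(f, U) = 23
v = 43808
Y(-205, -142) + v = 23 + 43808 = 43831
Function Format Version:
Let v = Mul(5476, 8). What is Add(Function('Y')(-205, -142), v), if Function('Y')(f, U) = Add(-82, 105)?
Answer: 43831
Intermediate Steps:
Function('Y')(f, U) = 23
v = 43808
Add(Function('Y')(-205, -142), v) = Add(23, 43808) = 43831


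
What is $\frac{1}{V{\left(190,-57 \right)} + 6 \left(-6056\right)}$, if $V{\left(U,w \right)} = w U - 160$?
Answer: $- \frac{1}{47326} \approx -2.113 \cdot 10^{-5}$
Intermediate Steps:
$V{\left(U,w \right)} = -160 + U w$ ($V{\left(U,w \right)} = U w - 160 = -160 + U w$)
$\frac{1}{V{\left(190,-57 \right)} + 6 \left(-6056\right)} = \frac{1}{\left(-160 + 190 \left(-57\right)\right) + 6 \left(-6056\right)} = \frac{1}{\left(-160 - 10830\right) - 36336} = \frac{1}{-10990 - 36336} = \frac{1}{-47326} = - \frac{1}{47326}$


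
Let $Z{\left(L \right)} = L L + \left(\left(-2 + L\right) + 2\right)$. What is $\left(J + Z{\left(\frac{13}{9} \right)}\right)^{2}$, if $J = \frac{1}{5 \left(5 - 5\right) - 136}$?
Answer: $\frac{1506604225}{121352256} \approx 12.415$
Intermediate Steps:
$Z{\left(L \right)} = L + L^{2}$ ($Z{\left(L \right)} = L^{2} + L = L + L^{2}$)
$J = - \frac{1}{136}$ ($J = \frac{1}{5 \cdot 0 - 136} = \frac{1}{0 - 136} = \frac{1}{-136} = - \frac{1}{136} \approx -0.0073529$)
$\left(J + Z{\left(\frac{13}{9} \right)}\right)^{2} = \left(- \frac{1}{136} + \frac{13}{9} \left(1 + \frac{13}{9}\right)\right)^{2} = \left(- \frac{1}{136} + 13 \cdot \frac{1}{9} \left(1 + 13 \cdot \frac{1}{9}\right)\right)^{2} = \left(- \frac{1}{136} + \frac{13 \left(1 + \frac{13}{9}\right)}{9}\right)^{2} = \left(- \frac{1}{136} + \frac{13}{9} \cdot \frac{22}{9}\right)^{2} = \left(- \frac{1}{136} + \frac{286}{81}\right)^{2} = \left(\frac{38815}{11016}\right)^{2} = \frac{1506604225}{121352256}$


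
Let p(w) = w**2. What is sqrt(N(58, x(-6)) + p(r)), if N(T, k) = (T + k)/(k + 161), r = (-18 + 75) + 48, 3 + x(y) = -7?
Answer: sqrt(251388273)/151 ≈ 105.00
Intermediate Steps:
x(y) = -10 (x(y) = -3 - 7 = -10)
r = 105 (r = 57 + 48 = 105)
N(T, k) = (T + k)/(161 + k)
sqrt(N(58, x(-6)) + p(r)) = sqrt((58 - 10)/(161 - 10) + 105**2) = sqrt(48/151 + 11025) = sqrt(1664823/151) = sqrt(251388273)/151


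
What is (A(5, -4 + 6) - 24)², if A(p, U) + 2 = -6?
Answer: 1024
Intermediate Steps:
A(p, U) = -8 (A(p, U) = -2 - 6 = -8)
(A(5, -4 + 6) - 24)² = (-8 - 24)² = (-32)² = 1024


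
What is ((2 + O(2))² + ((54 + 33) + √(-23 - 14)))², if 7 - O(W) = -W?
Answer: (208 + I*√37)² ≈ 43227.0 + 2530.4*I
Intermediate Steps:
O(W) = 7 + W (O(W) = 7 - (-1)*W = 7 + W)
((2 + O(2))² + ((54 + 33) + √(-23 - 14)))² = ((2 + (7 + 2))² + ((54 + 33) + √(-23 - 14)))² = ((2 + 9)² + (87 + √(-37)))² = (11² + (87 + I*√37))² = (121 + (87 + I*√37))² = (208 + I*√37)²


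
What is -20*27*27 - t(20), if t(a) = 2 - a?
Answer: -14562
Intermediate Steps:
-20*27*27 - t(20) = -20*27*27 - (2 - 1*20) = -540*27 - (2 - 20) = -14580 - 1*(-18) = -14580 + 18 = -14562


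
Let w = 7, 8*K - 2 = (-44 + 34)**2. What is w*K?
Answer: 357/4 ≈ 89.250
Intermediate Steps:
K = 51/4 (K = 1/4 + (-44 + 34)**2/8 = 1/4 + (1/8)*(-10)**2 = 1/4 + (1/8)*100 = 1/4 + 25/2 = 51/4 ≈ 12.750)
w*K = 7*(51/4) = 357/4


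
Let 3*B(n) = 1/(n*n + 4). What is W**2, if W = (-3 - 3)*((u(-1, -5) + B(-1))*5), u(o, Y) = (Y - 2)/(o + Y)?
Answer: 1369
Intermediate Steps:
B(n) = 1/(3*(4 + n**2)) (B(n) = 1/(3*(n*n + 4)) = 1/(3*(n**2 + 4)) = 1/(3*(4 + n**2)))
u(o, Y) = (-2 + Y)/(Y + o)
W = -37 (W = (-3 - 3)*(((-2 - 5)/(-5 - 1) + 1/(3*(4 + (-1)**2)))*5) = -6*(-7/(-6) + 1/(3*(4 + 1)))*5 = -6*(-1/6*(-7) + (1/3)/5)*5 = -6*(7/6 + (1/3)*(1/5))*5 = -6*(7/6 + 1/15)*5 = -37*5/5 = -6*37/6 = -37)
W**2 = (-37)**2 = 1369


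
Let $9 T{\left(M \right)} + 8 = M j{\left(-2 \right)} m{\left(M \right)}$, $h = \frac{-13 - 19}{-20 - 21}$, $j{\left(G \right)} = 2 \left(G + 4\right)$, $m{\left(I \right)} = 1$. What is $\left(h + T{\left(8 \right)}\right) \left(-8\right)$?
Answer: $- \frac{3392}{123} \approx -27.577$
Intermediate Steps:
$j{\left(G \right)} = 8 + 2 G$ ($j{\left(G \right)} = 2 \left(4 + G\right) = 8 + 2 G$)
$h = \frac{32}{41}$ ($h = - \frac{32}{-41} = \left(-32\right) \left(- \frac{1}{41}\right) = \frac{32}{41} \approx 0.78049$)
$T{\left(M \right)} = - \frac{8}{9} + \frac{4 M}{9}$ ($T{\left(M \right)} = - \frac{8}{9} + \frac{M \left(8 + 2 \left(-2\right)\right) 1}{9} = - \frac{8}{9} + \frac{M \left(8 - 4\right) 1}{9} = - \frac{8}{9} + \frac{M 4 \cdot 1}{9} = - \frac{8}{9} + \frac{4 M 1}{9} = - \frac{8}{9} + \frac{4 M}{9}$)
$\left(h + T{\left(8 \right)}\right) \left(-8\right) = \left(\frac{32}{41} + \left(- \frac{8}{9} + \frac{4}{9} \cdot 8\right)\right) \left(-8\right) = \left(\frac{32}{41} + \left(- \frac{8}{9} + \frac{32}{9}\right)\right) \left(-8\right) = \left(\frac{32}{41} + \frac{8}{3}\right) \left(-8\right) = \frac{424}{123} \left(-8\right) = - \frac{3392}{123}$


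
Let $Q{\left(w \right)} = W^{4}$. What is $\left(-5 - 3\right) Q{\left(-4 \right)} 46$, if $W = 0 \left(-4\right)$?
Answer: $0$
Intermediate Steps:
$W = 0$
$Q{\left(w \right)} = 0$ ($Q{\left(w \right)} = 0^{4} = 0$)
$\left(-5 - 3\right) Q{\left(-4 \right)} 46 = \left(-5 - 3\right) 0 \cdot 46 = \left(-8\right) 0 \cdot 46 = 0 \cdot 46 = 0$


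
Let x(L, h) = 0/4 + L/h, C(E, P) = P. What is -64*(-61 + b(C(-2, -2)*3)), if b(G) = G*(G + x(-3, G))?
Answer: 1792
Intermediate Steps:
x(L, h) = L/h (x(L, h) = 0*(1/4) + L/h = 0 + L/h = L/h)
b(G) = G*(G - 3/G)
-64*(-61 + b(C(-2, -2)*3)) = -64*(-61 + (-3 + (-2*3)**2)) = -64*(-61 + (-3 + (-6)**2)) = -64*(-61 + (-3 + 36)) = -64*(-61 + 33) = -64*(-28) = 1792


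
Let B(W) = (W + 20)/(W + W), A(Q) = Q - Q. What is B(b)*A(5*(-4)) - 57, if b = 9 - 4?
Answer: -57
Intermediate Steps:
b = 5
A(Q) = 0
B(W) = (20 + W)/(2*W) (B(W) = (20 + W)/((2*W)) = (20 + W)*(1/(2*W)) = (20 + W)/(2*W))
B(b)*A(5*(-4)) - 57 = ((½)*(20 + 5)/5)*0 - 57 = ((½)*(⅕)*25)*0 - 57 = (5/2)*0 - 57 = 0 - 57 = -57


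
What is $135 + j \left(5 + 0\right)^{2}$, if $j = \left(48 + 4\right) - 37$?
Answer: $510$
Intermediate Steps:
$j = 15$ ($j = 52 - 37 = 15$)
$135 + j \left(5 + 0\right)^{2} = 135 + 15 \left(5 + 0\right)^{2} = 135 + 15 \cdot 5^{2} = 135 + 15 \cdot 25 = 135 + 375 = 510$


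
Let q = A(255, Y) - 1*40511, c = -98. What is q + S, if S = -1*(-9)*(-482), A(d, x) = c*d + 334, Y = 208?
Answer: -69505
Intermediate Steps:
A(d, x) = 334 - 98*d (A(d, x) = -98*d + 334 = 334 - 98*d)
q = -65167 (q = (334 - 98*255) - 1*40511 = (334 - 24990) - 40511 = -24656 - 40511 = -65167)
S = -4338 (S = 9*(-482) = -4338)
q + S = -65167 - 4338 = -69505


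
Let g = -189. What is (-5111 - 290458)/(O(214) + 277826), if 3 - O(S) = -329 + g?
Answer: -295569/278347 ≈ -1.0619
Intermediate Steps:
O(S) = 521 (O(S) = 3 - (-329 - 189) = 3 - 1*(-518) = 3 + 518 = 521)
(-5111 - 290458)/(O(214) + 277826) = (-5111 - 290458)/(521 + 277826) = -295569/278347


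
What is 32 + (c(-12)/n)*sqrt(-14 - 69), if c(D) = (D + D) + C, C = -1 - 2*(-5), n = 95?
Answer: 32 - 3*I*sqrt(83)/19 ≈ 32.0 - 1.4385*I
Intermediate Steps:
C = 9 (C = -1 + 10 = 9)
c(D) = 9 + 2*D (c(D) = (D + D) + 9 = 2*D + 9 = 9 + 2*D)
32 + (c(-12)/n)*sqrt(-14 - 69) = 32 + ((9 + 2*(-12))/95)*sqrt(-14 - 69) = 32 + ((9 - 24)*(1/95))*sqrt(-83) = 32 + (-15*1/95)*(I*sqrt(83)) = 32 - 3*I*sqrt(83)/19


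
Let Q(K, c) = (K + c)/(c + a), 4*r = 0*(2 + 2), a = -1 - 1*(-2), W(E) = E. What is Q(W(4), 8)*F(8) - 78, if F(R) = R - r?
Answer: -202/3 ≈ -67.333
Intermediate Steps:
a = 1 (a = -1 + 2 = 1)
r = 0 (r = (0*(2 + 2))/4 = (0*4)/4 = (¼)*0 = 0)
F(R) = R (F(R) = R - 1*0 = R + 0 = R)
Q(K, c) = (K + c)/(1 + c) (Q(K, c) = (K + c)/(c + 1) = (K + c)/(1 + c))
Q(W(4), 8)*F(8) - 78 = ((4 + 8)/(1 + 8))*8 - 78 = (12/9)*8 - 78 = ((⅑)*12)*8 - 78 = (4/3)*8 - 78 = 32/3 - 78 = -202/3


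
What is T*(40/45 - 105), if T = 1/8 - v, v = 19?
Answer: 141487/72 ≈ 1965.1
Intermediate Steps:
T = -151/8 (T = 1/8 - 1*19 = ⅛ - 19 = -151/8 ≈ -18.875)
T*(40/45 - 105) = -151*(40/45 - 105)/8 = -151*(40*(1/45) - 105)/8 = -151*(8/9 - 105)/8 = -151/8*(-937/9) = 141487/72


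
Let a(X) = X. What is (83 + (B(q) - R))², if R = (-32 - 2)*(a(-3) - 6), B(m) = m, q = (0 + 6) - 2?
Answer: 47961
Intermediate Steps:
q = 4 (q = 6 - 2 = 4)
R = 306 (R = (-32 - 2)*(-3 - 6) = -34*(-9) = 306)
(83 + (B(q) - R))² = (83 + (4 - 1*306))² = (83 + (4 - 306))² = (83 - 302)² = (-219)² = 47961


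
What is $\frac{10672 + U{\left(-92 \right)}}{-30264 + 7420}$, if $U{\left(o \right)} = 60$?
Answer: $- \frac{2683}{5711} \approx -0.4698$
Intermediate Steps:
$\frac{10672 + U{\left(-92 \right)}}{-30264 + 7420} = \frac{10672 + 60}{-30264 + 7420} = \frac{10732}{-22844} = 10732 \left(- \frac{1}{22844}\right) = - \frac{2683}{5711}$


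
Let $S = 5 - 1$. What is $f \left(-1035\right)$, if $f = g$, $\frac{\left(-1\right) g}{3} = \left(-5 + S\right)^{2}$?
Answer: $3105$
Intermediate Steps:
$S = 4$ ($S = 5 - 1 = 4$)
$g = -3$ ($g = - 3 \left(-5 + 4\right)^{2} = - 3 \left(-1\right)^{2} = \left(-3\right) 1 = -3$)
$f = -3$
$f \left(-1035\right) = \left(-3\right) \left(-1035\right) = 3105$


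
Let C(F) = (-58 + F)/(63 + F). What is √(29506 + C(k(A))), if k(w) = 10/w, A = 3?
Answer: √1168434470/199 ≈ 171.77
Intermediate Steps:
C(F) = (-58 + F)/(63 + F)
√(29506 + C(k(A))) = √(29506 + (-58 + 10/3)/(63 + 10/3)) = √(29506 - 164/3/(199/3)) = √(29506 + (3/199)*(-164/3)) = √(29506 - 164/199) = √(5871530/199) = √1168434470/199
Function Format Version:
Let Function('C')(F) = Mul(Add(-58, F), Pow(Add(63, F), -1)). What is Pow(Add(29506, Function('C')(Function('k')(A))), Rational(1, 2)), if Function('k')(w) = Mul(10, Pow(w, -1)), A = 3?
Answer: Mul(Rational(1, 199), Pow(1168434470, Rational(1, 2))) ≈ 171.77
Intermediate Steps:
Function('C')(F) = Mul(Pow(Add(63, F), -1), Add(-58, F))
Pow(Add(29506, Function('C')(Function('k')(A))), Rational(1, 2)) = Pow(Add(29506, Mul(Pow(Add(63, Mul(10, Pow(3, -1))), -1), Add(-58, Mul(10, Pow(3, -1))))), Rational(1, 2)) = Pow(Add(29506, Mul(Pow(Add(63, Mul(10, Rational(1, 3))), -1), Add(-58, Mul(10, Rational(1, 3))))), Rational(1, 2)) = Pow(Add(29506, Mul(Pow(Add(63, Rational(10, 3)), -1), Add(-58, Rational(10, 3)))), Rational(1, 2)) = Pow(Add(29506, Mul(Pow(Rational(199, 3), -1), Rational(-164, 3))), Rational(1, 2)) = Pow(Add(29506, Mul(Rational(3, 199), Rational(-164, 3))), Rational(1, 2)) = Pow(Add(29506, Rational(-164, 199)), Rational(1, 2)) = Pow(Rational(5871530, 199), Rational(1, 2)) = Mul(Rational(1, 199), Pow(1168434470, Rational(1, 2)))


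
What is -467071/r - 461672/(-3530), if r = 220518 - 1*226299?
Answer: 2158843231/10203465 ≈ 211.58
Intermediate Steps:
r = -5781 (r = 220518 - 226299 = -5781)
-467071/r - 461672/(-3530) = -467071/(-5781) - 461672/(-3530) = -467071*(-1/5781) - 461672*(-1/3530) = 467071/5781 + 230836/1765 = 2158843231/10203465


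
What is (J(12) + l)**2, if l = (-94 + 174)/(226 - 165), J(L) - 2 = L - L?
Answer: 40804/3721 ≈ 10.966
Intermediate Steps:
J(L) = 2 (J(L) = 2 + (L - L) = 2 + 0 = 2)
l = 80/61 ≈ 1.3115
(J(12) + l)**2 = (2 + 80/61)**2 = (202/61)**2 = 40804/3721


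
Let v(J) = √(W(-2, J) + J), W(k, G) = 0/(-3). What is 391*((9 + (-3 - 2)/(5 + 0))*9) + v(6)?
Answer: 28152 + √6 ≈ 28154.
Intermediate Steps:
W(k, G) = 0 (W(k, G) = 0*(-⅓) = 0)
v(J) = √J (v(J) = √(0 + J) = √J)
391*((9 + (-3 - 2)/(5 + 0))*9) + v(6) = 391*((9 + (-3 - 2)/(5 + 0))*9) + √6 = 391*((9 - 5/5)*9) + √6 = 391*((9 - 5*⅕)*9) + √6 = 391*((9 - 1)*9) + √6 = 391*(8*9) + √6 = 391*72 + √6 = 28152 + √6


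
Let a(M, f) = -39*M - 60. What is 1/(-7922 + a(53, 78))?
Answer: -1/10049 ≈ -9.9512e-5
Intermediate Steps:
a(M, f) = -60 - 39*M
1/(-7922 + a(53, 78)) = 1/(-7922 + (-60 - 39*53)) = 1/(-7922 + (-60 - 2067)) = 1/(-7922 - 2127) = 1/(-10049) = -1/10049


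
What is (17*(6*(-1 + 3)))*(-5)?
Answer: -1020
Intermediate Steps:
(17*(6*(-1 + 3)))*(-5) = (17*(6*2))*(-5) = (17*12)*(-5) = 204*(-5) = -1020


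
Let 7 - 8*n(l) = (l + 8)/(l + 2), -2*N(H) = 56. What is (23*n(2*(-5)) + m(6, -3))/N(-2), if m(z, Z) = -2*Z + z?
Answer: -1005/896 ≈ -1.1217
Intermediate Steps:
m(z, Z) = z - 2*Z
N(H) = -28 (N(H) = -1/2*56 = -28)
n(l) = 7/8 - (8 + l)/(8*(2 + l)) (n(l) = 7/8 - (l + 8)/(8*(l + 2)) = 7/8 - (8 + l)/(8*(2 + l)))
(23*n(2*(-5)) + m(6, -3))/N(-2) = (23*(3*(1 + 2*(-5))/(4*(2 + 2*(-5)))) + (6 - 2*(-3)))/(-28) = (23*(3*(1 - 10)/(4*(2 - 10))) + (6 + 6))*(-1/28) = (23*((3/4)*(-9)/(-8)) + 12)*(-1/28) = (23*((3/4)*(-1/8)*(-9)) + 12)*(-1/28) = (23*(27/32) + 12)*(-1/28) = (621/32 + 12)*(-1/28) = (1005/32)*(-1/28) = -1005/896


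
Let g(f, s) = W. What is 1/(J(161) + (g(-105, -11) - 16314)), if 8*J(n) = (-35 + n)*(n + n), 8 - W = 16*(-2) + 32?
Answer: -2/22469 ≈ -8.9012e-5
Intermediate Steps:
W = 8 (W = 8 - (16*(-2) + 32) = 8 - (-32 + 32) = 8 - 1*0 = 8 + 0 = 8)
g(f, s) = 8
J(n) = n*(-35 + n)/4 (J(n) = ((-35 + n)*(n + n))/8 = ((-35 + n)*(2*n))/8 = (2*n*(-35 + n))/8 = n*(-35 + n)/4)
1/(J(161) + (g(-105, -11) - 16314)) = 1/((¼)*161*(-35 + 161) + (8 - 16314)) = 1/((¼)*161*126 - 16306) = 1/(10143/2 - 16306) = 1/(-22469/2) = -2/22469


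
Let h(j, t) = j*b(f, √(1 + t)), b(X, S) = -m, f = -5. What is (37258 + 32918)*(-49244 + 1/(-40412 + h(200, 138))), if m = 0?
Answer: -34913411392776/10103 ≈ -3.4557e+9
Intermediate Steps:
b(X, S) = 0 (b(X, S) = -1*0 = 0)
h(j, t) = 0 (h(j, t) = j*0 = 0)
(37258 + 32918)*(-49244 + 1/(-40412 + h(200, 138))) = (37258 + 32918)*(-49244 + 1/(-40412 + 0)) = 70176*(-49244 + 1/(-40412)) = 70176*(-49244 - 1/40412) = 70176*(-1990048529/40412) = -34913411392776/10103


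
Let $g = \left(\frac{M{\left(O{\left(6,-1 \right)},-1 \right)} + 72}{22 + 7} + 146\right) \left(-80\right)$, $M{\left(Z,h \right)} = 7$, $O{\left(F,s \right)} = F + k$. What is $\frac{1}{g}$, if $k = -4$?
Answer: $- \frac{29}{345040} \approx -8.4048 \cdot 10^{-5}$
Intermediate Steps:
$O{\left(F,s \right)} = -4 + F$ ($O{\left(F,s \right)} = F - 4 = -4 + F$)
$g = - \frac{345040}{29}$ ($g = \left(\frac{7 + 72}{22 + 7} + 146\right) \left(-80\right) = \left(\frac{79}{29} + 146\right) \left(-80\right) = \frac{4313}{29} \left(-80\right) = - \frac{345040}{29} \approx -11898.0$)
$\frac{1}{g} = \frac{1}{- \frac{345040}{29}} = - \frac{29}{345040}$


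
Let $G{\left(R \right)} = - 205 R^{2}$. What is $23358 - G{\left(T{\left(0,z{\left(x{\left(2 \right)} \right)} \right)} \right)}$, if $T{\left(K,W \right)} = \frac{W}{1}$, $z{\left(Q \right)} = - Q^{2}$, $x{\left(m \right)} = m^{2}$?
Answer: $75838$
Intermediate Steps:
$T{\left(K,W \right)} = W$ ($T{\left(K,W \right)} = W 1 = W$)
$23358 - G{\left(T{\left(0,z{\left(x{\left(2 \right)} \right)} \right)} \right)} = 23358 - - 205 \left(- \left(2^{2}\right)^{2}\right)^{2} = 23358 - - 205 \left(- 4^{2}\right)^{2} = 23358 - - 205 \left(\left(-1\right) 16\right)^{2} = 23358 - - 205 \left(-16\right)^{2} = 23358 - \left(-205\right) 256 = 23358 - -52480 = 23358 + 52480 = 75838$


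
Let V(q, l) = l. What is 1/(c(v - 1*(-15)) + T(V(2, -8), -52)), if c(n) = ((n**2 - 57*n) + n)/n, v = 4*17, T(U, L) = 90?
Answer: 1/117 ≈ 0.0085470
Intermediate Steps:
v = 68
c(n) = (n**2 - 56*n)/n
1/(c(v - 1*(-15)) + T(V(2, -8), -52)) = 1/((-56 + (68 - 1*(-15))) + 90) = 1/((-56 + (68 + 15)) + 90) = 1/((-56 + 83) + 90) = 1/(27 + 90) = 1/117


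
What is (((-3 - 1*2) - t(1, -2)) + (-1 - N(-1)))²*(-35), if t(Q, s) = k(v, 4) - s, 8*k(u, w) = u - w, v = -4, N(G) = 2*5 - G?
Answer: -11340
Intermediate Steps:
N(G) = 10 - G
k(u, w) = -w/8 + u/8 (k(u, w) = (u - w)/8 = -w/8 + u/8)
t(Q, s) = -1 - s (t(Q, s) = (-⅛*4 + (⅛)*(-4)) - s = (-½ - ½) - s = -1 - s)
(((-3 - 1*2) - t(1, -2)) + (-1 - N(-1)))²*(-35) = (((-3 - 1*2) - (-1 - 1*(-2))) + (-1 - (10 - 1*(-1))))²*(-35) = (((-3 - 2) - (-1 + 2)) + (-1 - (10 + 1)))²*(-35) = ((-5 - 1*1) + (-1 - 1*11))²*(-35) = ((-5 - 1) + (-1 - 11))²*(-35) = (-6 - 12)²*(-35) = (-18)²*(-35) = 324*(-35) = -11340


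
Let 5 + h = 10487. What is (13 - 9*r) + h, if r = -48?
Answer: 10927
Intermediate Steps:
h = 10482 (h = -5 + 10487 = 10482)
(13 - 9*r) + h = (13 - 9*(-48)) + 10482 = (13 + 432) + 10482 = 445 + 10482 = 10927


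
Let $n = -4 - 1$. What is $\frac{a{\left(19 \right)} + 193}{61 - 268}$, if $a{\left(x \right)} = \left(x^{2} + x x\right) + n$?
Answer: $- \frac{910}{207} \approx -4.3961$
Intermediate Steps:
$n = -5$
$a{\left(x \right)} = -5 + 2 x^{2}$ ($a{\left(x \right)} = \left(x^{2} + x x\right) - 5 = \left(x^{2} + x^{2}\right) - 5 = 2 x^{2} - 5 = -5 + 2 x^{2}$)
$\frac{a{\left(19 \right)} + 193}{61 - 268} = \frac{\left(-5 + 2 \cdot 19^{2}\right) + 193}{61 - 268} = \frac{\left(-5 + 2 \cdot 361\right) + 193}{-207} = \left(\left(-5 + 722\right) + 193\right) \left(- \frac{1}{207}\right) = \left(717 + 193\right) \left(- \frac{1}{207}\right) = 910 \left(- \frac{1}{207}\right) = - \frac{910}{207}$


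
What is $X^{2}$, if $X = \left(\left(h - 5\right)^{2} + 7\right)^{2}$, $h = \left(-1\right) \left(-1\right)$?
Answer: $279841$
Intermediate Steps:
$h = 1$
$X = 529$ ($X = \left(\left(1 - 5\right)^{2} + 7\right)^{2} = \left(\left(-4\right)^{2} + 7\right)^{2} = \left(16 + 7\right)^{2} = 23^{2} = 529$)
$X^{2} = 529^{2} = 279841$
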